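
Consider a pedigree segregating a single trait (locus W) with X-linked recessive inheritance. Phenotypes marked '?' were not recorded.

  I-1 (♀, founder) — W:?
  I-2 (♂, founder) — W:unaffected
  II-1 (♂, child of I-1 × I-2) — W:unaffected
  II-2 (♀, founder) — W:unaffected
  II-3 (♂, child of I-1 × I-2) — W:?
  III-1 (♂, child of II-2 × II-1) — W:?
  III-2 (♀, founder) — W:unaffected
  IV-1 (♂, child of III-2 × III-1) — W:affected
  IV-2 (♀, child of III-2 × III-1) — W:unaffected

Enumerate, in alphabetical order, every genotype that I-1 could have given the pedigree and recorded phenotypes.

W/I-1 ? ·: X^WX^W|X^WX^w
W/I-2 un ·: X^WY
W/II-1 un I-1×I-2: X^WY
W/II-2 un ·: X^WX^W|X^WX^w
W/II-3 ? I-1×I-2: X^WY|X^wY
W/III-1 ? II-2×II-1: X^WY|X^wY
W/III-2 un ·: X^WX^w
W/IV-1 aff III-2×III-1: X^wY
W/IV-2 un III-2×III-1: X^WX^W|X^WX^w
⇒ W over [I-1,I-2,II-1,II-2,II-3,III-1,III-2,IV-1,IV-2]: 15 consistent

I-1 ∈ {X^WX^W, X^WX^w}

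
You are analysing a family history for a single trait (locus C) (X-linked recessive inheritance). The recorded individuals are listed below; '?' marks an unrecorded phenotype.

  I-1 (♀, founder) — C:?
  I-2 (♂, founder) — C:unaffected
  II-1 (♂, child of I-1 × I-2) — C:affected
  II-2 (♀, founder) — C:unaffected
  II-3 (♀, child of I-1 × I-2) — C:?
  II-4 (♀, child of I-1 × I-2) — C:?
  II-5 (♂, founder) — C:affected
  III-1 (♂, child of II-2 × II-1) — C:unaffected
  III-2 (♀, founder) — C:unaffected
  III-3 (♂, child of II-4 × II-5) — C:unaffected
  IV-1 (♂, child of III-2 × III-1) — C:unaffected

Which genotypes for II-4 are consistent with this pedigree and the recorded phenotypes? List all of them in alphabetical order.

C/I-1 ? ·: X^CX^c|X^cX^c
C/I-2 un ·: X^CY
C/II-1 aff I-1×I-2: X^cY
C/II-2 un ·: X^CX^C|X^CX^c
C/II-3 ? I-1×I-2: X^CX^C|X^CX^c
C/II-4 ? I-1×I-2: X^CX^C|X^CX^c
C/II-5 aff ·: X^cY
C/III-1 un II-2×II-1: X^CY
C/III-2 un ·: X^CX^C|X^CX^c
C/III-3 un II-4×II-5: X^CY
C/IV-1 un III-2×III-1: X^CY
⇒ C over [I-1,I-2,II-1,II-2,II-3,II-4,II-5,III-1,III-2,III-3,IV-1]: 20 consistent

II-4 ∈ {X^CX^C, X^CX^c}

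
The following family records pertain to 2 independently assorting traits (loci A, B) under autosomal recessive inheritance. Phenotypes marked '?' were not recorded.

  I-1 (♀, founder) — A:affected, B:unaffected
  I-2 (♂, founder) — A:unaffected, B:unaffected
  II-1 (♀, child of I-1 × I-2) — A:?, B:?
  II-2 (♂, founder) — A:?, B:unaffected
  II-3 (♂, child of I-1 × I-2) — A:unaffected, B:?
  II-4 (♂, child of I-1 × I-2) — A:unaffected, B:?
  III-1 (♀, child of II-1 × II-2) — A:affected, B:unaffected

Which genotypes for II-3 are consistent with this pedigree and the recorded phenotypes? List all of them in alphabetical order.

A/I-1 aff ·: aa
A/I-2 un ·: AA|Aa
A/II-1 ? I-1×I-2: Aa|aa
A/II-2 ? ·: Aa|aa
A/II-3 un I-1×I-2: Aa
A/II-4 un I-1×I-2: Aa
A/III-1 aff II-1×II-2: aa
⇒ A over [I-1,I-2,II-1,II-2,II-3,II-4,III-1]: 6 consistent
B/I-1 un ·: BB|Bb
B/I-2 un ·: BB|Bb
B/II-1 ? I-1×I-2: BB|Bb|bb
B/II-2 un ·: BB|Bb
B/II-3 ? I-1×I-2: BB|Bb|bb
B/II-4 ? I-1×I-2: BB|Bb|bb
B/III-1 un II-1×II-2: BB|Bb
⇒ B over [I-1,I-2,II-1,II-2,II-3,II-4,III-1]: 140 consistent

II-3 ∈ {Aa BB, Aa Bb, Aa bb}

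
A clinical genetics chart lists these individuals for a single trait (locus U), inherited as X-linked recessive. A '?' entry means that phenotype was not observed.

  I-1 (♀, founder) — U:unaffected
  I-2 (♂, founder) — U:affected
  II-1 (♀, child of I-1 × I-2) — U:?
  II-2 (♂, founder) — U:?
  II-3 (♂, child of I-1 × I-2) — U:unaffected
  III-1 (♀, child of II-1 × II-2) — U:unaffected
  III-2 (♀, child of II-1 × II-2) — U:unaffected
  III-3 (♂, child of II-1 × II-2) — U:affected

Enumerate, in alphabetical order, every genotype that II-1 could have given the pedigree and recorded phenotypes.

U/I-1 un ·: X^UX^U|X^UX^u
U/I-2 aff ·: X^uY
U/II-1 ? I-1×I-2: X^UX^u|X^uX^u
U/II-2 ? ·: X^UY|X^uY
U/II-3 un I-1×I-2: X^UY
U/III-1 un II-1×II-2: X^UX^U|X^UX^u
U/III-2 un II-1×II-2: X^UX^U|X^UX^u
U/III-3 aff II-1×II-2: X^uY
⇒ U over [I-1,I-2,II-1,II-2,II-3,III-1,III-2,III-3]: 11 consistent

II-1 ∈ {X^UX^u, X^uX^u}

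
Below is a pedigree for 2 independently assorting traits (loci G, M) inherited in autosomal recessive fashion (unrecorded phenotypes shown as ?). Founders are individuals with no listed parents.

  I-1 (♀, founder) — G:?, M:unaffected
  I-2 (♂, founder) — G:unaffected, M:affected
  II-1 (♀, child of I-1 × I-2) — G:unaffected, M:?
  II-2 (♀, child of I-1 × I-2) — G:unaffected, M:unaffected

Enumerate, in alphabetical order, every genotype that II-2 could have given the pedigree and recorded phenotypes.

II-2 ∈ {GG Mm, Gg Mm}

G/I-1 ? ·: GG|Gg|gg
G/I-2 un ·: GG|Gg
G/II-1 un I-1×I-2: GG|Gg
G/II-2 un I-1×I-2: GG|Gg
⇒ G over [I-1,I-2,II-1,II-2]: 15 consistent
M/I-1 un ·: MM|Mm
M/I-2 aff ·: mm
M/II-1 ? I-1×I-2: Mm|mm
M/II-2 un I-1×I-2: Mm
⇒ M over [I-1,I-2,II-1,II-2]: 3 consistent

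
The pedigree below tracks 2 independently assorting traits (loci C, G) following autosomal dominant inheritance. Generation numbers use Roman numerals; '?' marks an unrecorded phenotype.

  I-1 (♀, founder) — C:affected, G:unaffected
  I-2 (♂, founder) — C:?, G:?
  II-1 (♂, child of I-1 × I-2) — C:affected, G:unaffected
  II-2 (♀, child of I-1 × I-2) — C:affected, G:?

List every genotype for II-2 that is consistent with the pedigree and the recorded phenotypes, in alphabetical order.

C/I-1 aff ·: Cc|CC
C/I-2 ? ·: cc|Cc|CC
C/II-1 aff I-1×I-2: Cc|CC
C/II-2 aff I-1×I-2: Cc|CC
⇒ C over [I-1,I-2,II-1,II-2]: 15 consistent
G/I-1 un ·: gg
G/I-2 ? ·: gg|Gg
G/II-1 un I-1×I-2: gg
G/II-2 ? I-1×I-2: gg|Gg
⇒ G over [I-1,I-2,II-1,II-2]: 3 consistent

II-2 ∈ {CC Gg, CC gg, Cc Gg, Cc gg}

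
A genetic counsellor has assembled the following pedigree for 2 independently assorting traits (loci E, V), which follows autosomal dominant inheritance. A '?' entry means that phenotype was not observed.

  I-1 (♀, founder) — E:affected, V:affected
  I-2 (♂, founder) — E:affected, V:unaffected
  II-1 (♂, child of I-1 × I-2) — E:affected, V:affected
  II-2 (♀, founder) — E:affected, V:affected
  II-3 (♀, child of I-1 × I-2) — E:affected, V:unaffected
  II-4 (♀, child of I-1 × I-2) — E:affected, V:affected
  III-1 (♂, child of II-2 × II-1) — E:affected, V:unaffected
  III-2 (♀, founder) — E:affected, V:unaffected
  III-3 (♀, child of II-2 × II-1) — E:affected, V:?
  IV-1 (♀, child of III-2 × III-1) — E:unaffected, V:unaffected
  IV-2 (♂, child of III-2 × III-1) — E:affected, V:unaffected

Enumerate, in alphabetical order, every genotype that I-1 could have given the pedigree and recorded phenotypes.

E/I-1 aff ·: Ee|EE
E/I-2 aff ·: Ee|EE
E/II-1 aff I-1×I-2: Ee|EE
E/II-2 aff ·: Ee|EE
E/II-3 aff I-1×I-2: Ee|EE
E/II-4 aff I-1×I-2: Ee|EE
E/III-1 aff II-2×II-1: Ee
E/III-2 aff ·: Ee
E/III-3 aff II-2×II-1: Ee|EE
E/IV-1 un III-2×III-1: ee
E/IV-2 aff III-2×III-1: Ee|EE
⇒ E over [I-1,I-2,II-1,II-2,II-3,II-4,III-1,III-2,III-3,IV-1,IV-2]: 148 consistent
V/I-1 aff ·: Vv
V/I-2 un ·: vv
V/II-1 aff I-1×I-2: Vv
V/II-2 aff ·: Vv
V/II-3 un I-1×I-2: vv
V/II-4 aff I-1×I-2: Vv
V/III-1 un II-2×II-1: vv
V/III-2 un ·: vv
V/III-3 ? II-2×II-1: vv|Vv|VV
V/IV-1 un III-2×III-1: vv
V/IV-2 un III-2×III-1: vv
⇒ V over [I-1,I-2,II-1,II-2,II-3,II-4,III-1,III-2,III-3,IV-1,IV-2]: 3 consistent

I-1 ∈ {EE Vv, Ee Vv}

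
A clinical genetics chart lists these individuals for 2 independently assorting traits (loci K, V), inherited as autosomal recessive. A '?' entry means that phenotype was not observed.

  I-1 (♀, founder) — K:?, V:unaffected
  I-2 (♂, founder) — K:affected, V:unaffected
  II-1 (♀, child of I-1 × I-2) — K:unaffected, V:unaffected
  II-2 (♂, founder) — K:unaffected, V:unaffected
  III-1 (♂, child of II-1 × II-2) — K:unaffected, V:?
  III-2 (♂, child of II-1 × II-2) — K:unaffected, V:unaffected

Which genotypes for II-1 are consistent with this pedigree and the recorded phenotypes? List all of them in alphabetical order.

K/I-1 ? ·: KK|Kk
K/I-2 aff ·: kk
K/II-1 un I-1×I-2: Kk
K/II-2 un ·: KK|Kk
K/III-1 un II-1×II-2: KK|Kk
K/III-2 un II-1×II-2: KK|Kk
⇒ K over [I-1,I-2,II-1,II-2,III-1,III-2]: 16 consistent
V/I-1 un ·: VV|Vv
V/I-2 un ·: VV|Vv
V/II-1 un I-1×I-2: VV|Vv
V/II-2 un ·: VV|Vv
V/III-1 ? II-1×II-2: VV|Vv|vv
V/III-2 un II-1×II-2: VV|Vv
⇒ V over [I-1,I-2,II-1,II-2,III-1,III-2]: 50 consistent

II-1 ∈ {Kk VV, Kk Vv}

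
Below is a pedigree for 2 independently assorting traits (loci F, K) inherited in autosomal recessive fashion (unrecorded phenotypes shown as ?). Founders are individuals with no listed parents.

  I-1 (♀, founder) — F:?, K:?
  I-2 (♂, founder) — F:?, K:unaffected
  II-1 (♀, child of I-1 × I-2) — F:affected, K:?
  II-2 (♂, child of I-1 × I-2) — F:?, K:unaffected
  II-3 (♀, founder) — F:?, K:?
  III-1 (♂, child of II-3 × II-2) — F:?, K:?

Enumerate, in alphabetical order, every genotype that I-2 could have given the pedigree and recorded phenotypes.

F/I-1 ? ·: Ff|ff
F/I-2 ? ·: Ff|ff
F/II-1 aff I-1×I-2: ff
F/II-2 ? I-1×I-2: FF|Ff|ff
F/II-3 ? ·: FF|Ff|ff
F/III-1 ? II-3×II-2: FF|Ff|ff
⇒ F over [I-1,I-2,II-1,II-2,II-3,III-1]: 41 consistent
K/I-1 ? ·: KK|Kk|kk
K/I-2 un ·: KK|Kk
K/II-1 ? I-1×I-2: KK|Kk|kk
K/II-2 un I-1×I-2: KK|Kk
K/II-3 ? ·: KK|Kk|kk
K/III-1 ? II-3×II-2: KK|Kk|kk
⇒ K over [I-1,I-2,II-1,II-2,II-3,III-1]: 102 consistent

I-2 ∈ {Ff KK, Ff Kk, ff KK, ff Kk}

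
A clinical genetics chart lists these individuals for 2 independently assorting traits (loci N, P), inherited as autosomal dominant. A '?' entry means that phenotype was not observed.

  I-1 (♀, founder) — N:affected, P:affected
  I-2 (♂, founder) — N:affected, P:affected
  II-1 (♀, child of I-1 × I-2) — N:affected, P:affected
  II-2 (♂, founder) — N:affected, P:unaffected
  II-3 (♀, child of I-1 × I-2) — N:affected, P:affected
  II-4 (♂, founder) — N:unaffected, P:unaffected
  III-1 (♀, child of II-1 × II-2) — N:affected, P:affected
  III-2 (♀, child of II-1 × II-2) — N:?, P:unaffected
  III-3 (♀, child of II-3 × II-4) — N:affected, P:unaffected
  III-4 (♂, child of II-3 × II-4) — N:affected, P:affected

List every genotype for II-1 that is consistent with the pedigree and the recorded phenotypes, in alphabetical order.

N/I-1 aff ·: Nn|NN
N/I-2 aff ·: Nn|NN
N/II-1 aff I-1×I-2: Nn|NN
N/II-2 aff ·: Nn|NN
N/II-3 aff I-1×I-2: Nn|NN
N/II-4 un ·: nn
N/III-1 aff II-1×II-2: Nn|NN
N/III-2 ? II-1×II-2: nn|Nn|NN
N/III-3 aff II-3×II-4: Nn
N/III-4 aff II-3×II-4: Nn
⇒ N over [I-1,I-2,II-1,II-2,II-3,II-4,III-1,III-2,III-3,III-4]: 95 consistent
P/I-1 aff ·: Pp|PP
P/I-2 aff ·: Pp|PP
P/II-1 aff I-1×I-2: Pp
P/II-2 un ·: pp
P/II-3 aff I-1×I-2: Pp
P/II-4 un ·: pp
P/III-1 aff II-1×II-2: Pp
P/III-2 un II-1×II-2: pp
P/III-3 un II-3×II-4: pp
P/III-4 aff II-3×II-4: Pp
⇒ P over [I-1,I-2,II-1,II-2,II-3,II-4,III-1,III-2,III-3,III-4]: 3 consistent

II-1 ∈ {NN Pp, Nn Pp}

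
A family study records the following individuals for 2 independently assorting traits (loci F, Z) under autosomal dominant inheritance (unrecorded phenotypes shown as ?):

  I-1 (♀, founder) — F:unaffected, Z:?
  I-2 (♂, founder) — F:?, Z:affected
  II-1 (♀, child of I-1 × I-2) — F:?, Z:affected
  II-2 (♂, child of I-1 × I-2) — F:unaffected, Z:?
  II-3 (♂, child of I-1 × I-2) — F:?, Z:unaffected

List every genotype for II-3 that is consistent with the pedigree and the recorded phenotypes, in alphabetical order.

II-3 ∈ {Ff zz, ff zz}

F/I-1 un ·: ff
F/I-2 ? ·: ff|Ff
F/II-1 ? I-1×I-2: ff|Ff
F/II-2 un I-1×I-2: ff
F/II-3 ? I-1×I-2: ff|Ff
⇒ F over [I-1,I-2,II-1,II-2,II-3]: 5 consistent
Z/I-1 ? ·: zz|Zz
Z/I-2 aff ·: Zz
Z/II-1 aff I-1×I-2: Zz|ZZ
Z/II-2 ? I-1×I-2: zz|Zz|ZZ
Z/II-3 un I-1×I-2: zz
⇒ Z over [I-1,I-2,II-1,II-2,II-3]: 8 consistent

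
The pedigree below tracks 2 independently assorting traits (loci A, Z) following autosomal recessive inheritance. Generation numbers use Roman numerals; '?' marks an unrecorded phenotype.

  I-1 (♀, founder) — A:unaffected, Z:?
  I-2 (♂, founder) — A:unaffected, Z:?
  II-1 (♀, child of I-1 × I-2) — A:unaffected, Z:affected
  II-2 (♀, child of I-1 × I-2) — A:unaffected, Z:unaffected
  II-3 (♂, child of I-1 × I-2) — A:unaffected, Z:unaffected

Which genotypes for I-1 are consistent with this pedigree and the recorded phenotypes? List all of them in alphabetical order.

A/I-1 un ·: AA|Aa
A/I-2 un ·: AA|Aa
A/II-1 un I-1×I-2: AA|Aa
A/II-2 un I-1×I-2: AA|Aa
A/II-3 un I-1×I-2: AA|Aa
⇒ A over [I-1,I-2,II-1,II-2,II-3]: 25 consistent
Z/I-1 ? ·: Zz|zz
Z/I-2 ? ·: Zz|zz
Z/II-1 aff I-1×I-2: zz
Z/II-2 un I-1×I-2: ZZ|Zz
Z/II-3 un I-1×I-2: ZZ|Zz
⇒ Z over [I-1,I-2,II-1,II-2,II-3]: 6 consistent

I-1 ∈ {AA Zz, AA zz, Aa Zz, Aa zz}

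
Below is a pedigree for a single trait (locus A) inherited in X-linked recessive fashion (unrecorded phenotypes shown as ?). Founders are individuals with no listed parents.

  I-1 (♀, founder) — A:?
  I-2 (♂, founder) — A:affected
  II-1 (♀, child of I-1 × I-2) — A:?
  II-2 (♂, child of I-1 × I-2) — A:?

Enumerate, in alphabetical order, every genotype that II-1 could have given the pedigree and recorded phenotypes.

II-1 ∈ {X^AX^a, X^aX^a}

A/I-1 ? ·: X^AX^A|X^AX^a|X^aX^a
A/I-2 aff ·: X^aY
A/II-1 ? I-1×I-2: X^AX^a|X^aX^a
A/II-2 ? I-1×I-2: X^AY|X^aY
⇒ A over [I-1,I-2,II-1,II-2]: 6 consistent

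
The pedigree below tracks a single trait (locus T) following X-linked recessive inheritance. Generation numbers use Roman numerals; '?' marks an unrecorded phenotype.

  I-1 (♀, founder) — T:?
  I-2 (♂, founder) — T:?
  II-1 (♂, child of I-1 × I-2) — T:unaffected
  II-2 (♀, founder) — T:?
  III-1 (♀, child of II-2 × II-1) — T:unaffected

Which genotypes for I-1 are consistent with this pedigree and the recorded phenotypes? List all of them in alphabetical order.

T/I-1 ? ·: X^TX^T|X^TX^t
T/I-2 ? ·: X^TY|X^tY
T/II-1 un I-1×I-2: X^TY
T/II-2 ? ·: X^TX^T|X^TX^t|X^tX^t
T/III-1 un II-2×II-1: X^TX^T|X^TX^t
⇒ T over [I-1,I-2,II-1,II-2,III-1]: 16 consistent

I-1 ∈ {X^TX^T, X^TX^t}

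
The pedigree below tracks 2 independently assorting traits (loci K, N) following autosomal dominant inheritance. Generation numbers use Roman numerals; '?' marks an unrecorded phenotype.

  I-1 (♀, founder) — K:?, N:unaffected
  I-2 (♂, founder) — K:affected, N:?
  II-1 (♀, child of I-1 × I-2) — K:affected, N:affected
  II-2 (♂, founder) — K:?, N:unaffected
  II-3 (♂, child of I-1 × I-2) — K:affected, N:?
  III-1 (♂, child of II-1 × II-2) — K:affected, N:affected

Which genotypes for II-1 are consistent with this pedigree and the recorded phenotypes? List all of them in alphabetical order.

II-1 ∈ {KK Nn, Kk Nn}

K/I-1 ? ·: kk|Kk|KK
K/I-2 aff ·: Kk|KK
K/II-1 aff I-1×I-2: Kk|KK
K/II-2 ? ·: kk|Kk|KK
K/II-3 aff I-1×I-2: Kk|KK
K/III-1 aff II-1×II-2: Kk|KK
⇒ K over [I-1,I-2,II-1,II-2,II-3,III-1]: 68 consistent
N/I-1 un ·: nn
N/I-2 ? ·: Nn|NN
N/II-1 aff I-1×I-2: Nn
N/II-2 un ·: nn
N/II-3 ? I-1×I-2: nn|Nn
N/III-1 aff II-1×II-2: Nn
⇒ N over [I-1,I-2,II-1,II-2,II-3,III-1]: 3 consistent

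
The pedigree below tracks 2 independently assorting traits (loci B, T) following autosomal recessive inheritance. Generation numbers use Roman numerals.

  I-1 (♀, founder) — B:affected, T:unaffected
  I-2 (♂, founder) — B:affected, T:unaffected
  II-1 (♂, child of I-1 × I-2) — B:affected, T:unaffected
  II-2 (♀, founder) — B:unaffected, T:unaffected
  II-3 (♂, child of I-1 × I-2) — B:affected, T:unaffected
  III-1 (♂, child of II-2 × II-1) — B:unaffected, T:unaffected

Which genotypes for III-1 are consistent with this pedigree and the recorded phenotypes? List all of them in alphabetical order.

III-1 ∈ {Bb TT, Bb Tt}

B/I-1 aff ·: bb
B/I-2 aff ·: bb
B/II-1 aff I-1×I-2: bb
B/II-2 un ·: BB|Bb
B/II-3 aff I-1×I-2: bb
B/III-1 un II-2×II-1: Bb
⇒ B over [I-1,I-2,II-1,II-2,II-3,III-1]: 2 consistent
T/I-1 un ·: TT|Tt
T/I-2 un ·: TT|Tt
T/II-1 un I-1×I-2: TT|Tt
T/II-2 un ·: TT|Tt
T/II-3 un I-1×I-2: TT|Tt
T/III-1 un II-2×II-1: TT|Tt
⇒ T over [I-1,I-2,II-1,II-2,II-3,III-1]: 45 consistent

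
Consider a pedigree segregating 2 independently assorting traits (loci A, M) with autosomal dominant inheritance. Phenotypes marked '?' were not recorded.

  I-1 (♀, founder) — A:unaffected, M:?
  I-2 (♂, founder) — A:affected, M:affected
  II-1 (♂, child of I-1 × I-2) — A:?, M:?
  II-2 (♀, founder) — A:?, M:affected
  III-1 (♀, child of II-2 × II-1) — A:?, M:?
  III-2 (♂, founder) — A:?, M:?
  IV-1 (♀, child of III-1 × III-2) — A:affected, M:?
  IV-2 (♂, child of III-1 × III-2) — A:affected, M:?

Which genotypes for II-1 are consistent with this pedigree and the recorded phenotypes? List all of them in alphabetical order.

A/I-1 un ·: aa
A/I-2 aff ·: Aa|AA
A/II-1 ? I-1×I-2: aa|Aa
A/II-2 ? ·: aa|Aa|AA
A/III-1 ? II-2×II-1: aa|Aa|AA
A/III-2 ? ·: aa|Aa|AA
A/IV-1 aff III-1×III-2: Aa|AA
A/IV-2 aff III-1×III-2: Aa|AA
⇒ A over [I-1,I-2,II-1,II-2,III-1,III-2,IV-1,IV-2]: 108 consistent
M/I-1 ? ·: mm|Mm|MM
M/I-2 aff ·: Mm|MM
M/II-1 ? I-1×I-2: mm|Mm|MM
M/II-2 aff ·: Mm|MM
M/III-1 ? II-2×II-1: mm|Mm|MM
M/III-2 ? ·: mm|Mm|MM
M/IV-1 ? III-1×III-2: mm|Mm|MM
M/IV-2 ? III-1×III-2: mm|Mm|MM
⇒ M over [I-1,I-2,II-1,II-2,III-1,III-2,IV-1,IV-2]: 456 consistent

II-1 ∈ {Aa MM, Aa Mm, Aa mm, aa MM, aa Mm, aa mm}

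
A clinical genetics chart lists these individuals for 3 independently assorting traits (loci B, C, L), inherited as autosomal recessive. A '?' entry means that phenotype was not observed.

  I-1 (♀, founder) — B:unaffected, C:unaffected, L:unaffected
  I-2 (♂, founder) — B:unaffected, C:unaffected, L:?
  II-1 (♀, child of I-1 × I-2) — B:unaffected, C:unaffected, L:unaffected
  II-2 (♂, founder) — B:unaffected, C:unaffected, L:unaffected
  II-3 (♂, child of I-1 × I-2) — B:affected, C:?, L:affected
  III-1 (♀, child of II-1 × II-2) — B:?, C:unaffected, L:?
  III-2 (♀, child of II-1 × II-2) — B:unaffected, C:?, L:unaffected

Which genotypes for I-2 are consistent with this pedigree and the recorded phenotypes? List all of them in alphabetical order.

I-2 ∈ {Bb CC Ll, Bb CC ll, Bb Cc Ll, Bb Cc ll}

B/I-1 un ·: Bb
B/I-2 un ·: Bb
B/II-1 un I-1×I-2: BB|Bb
B/II-2 un ·: BB|Bb
B/II-3 aff I-1×I-2: bb
B/III-1 ? II-1×II-2: BB|Bb|bb
B/III-2 un II-1×II-2: BB|Bb
⇒ B over [I-1,I-2,II-1,II-2,II-3,III-1,III-2]: 15 consistent
C/I-1 un ·: CC|Cc
C/I-2 un ·: CC|Cc
C/II-1 un I-1×I-2: CC|Cc
C/II-2 un ·: CC|Cc
C/II-3 ? I-1×I-2: CC|Cc|cc
C/III-1 un II-1×II-2: CC|Cc
C/III-2 ? II-1×II-2: CC|Cc|cc
⇒ C over [I-1,I-2,II-1,II-2,II-3,III-1,III-2]: 110 consistent
L/I-1 un ·: Ll
L/I-2 ? ·: Ll|ll
L/II-1 un I-1×I-2: LL|Ll
L/II-2 un ·: LL|Ll
L/II-3 aff I-1×I-2: ll
L/III-1 ? II-1×II-2: LL|Ll|ll
L/III-2 un II-1×II-2: LL|Ll
⇒ L over [I-1,I-2,II-1,II-2,II-3,III-1,III-2]: 25 consistent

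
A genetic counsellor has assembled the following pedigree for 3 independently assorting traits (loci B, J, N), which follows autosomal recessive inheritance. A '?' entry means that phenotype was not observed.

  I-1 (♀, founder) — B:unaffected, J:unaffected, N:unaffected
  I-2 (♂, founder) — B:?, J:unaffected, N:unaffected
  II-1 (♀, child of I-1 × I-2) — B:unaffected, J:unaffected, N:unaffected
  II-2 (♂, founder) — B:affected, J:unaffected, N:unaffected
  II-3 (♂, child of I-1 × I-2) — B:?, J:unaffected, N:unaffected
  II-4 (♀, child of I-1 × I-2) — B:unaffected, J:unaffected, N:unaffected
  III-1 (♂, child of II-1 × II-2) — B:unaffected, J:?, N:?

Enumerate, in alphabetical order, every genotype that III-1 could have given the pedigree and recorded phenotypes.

B/I-1 un ·: BB|Bb
B/I-2 ? ·: BB|Bb|bb
B/II-1 un I-1×I-2: BB|Bb
B/II-2 aff ·: bb
B/II-3 ? I-1×I-2: BB|Bb|bb
B/II-4 un I-1×I-2: BB|Bb
B/III-1 un II-1×II-2: Bb
⇒ B over [I-1,I-2,II-1,II-2,II-3,II-4,III-1]: 32 consistent
J/I-1 un ·: JJ|Jj
J/I-2 un ·: JJ|Jj
J/II-1 un I-1×I-2: JJ|Jj
J/II-2 un ·: JJ|Jj
J/II-3 un I-1×I-2: JJ|Jj
J/II-4 un I-1×I-2: JJ|Jj
J/III-1 ? II-1×II-2: JJ|Jj|jj
⇒ J over [I-1,I-2,II-1,II-2,II-3,II-4,III-1]: 99 consistent
N/I-1 un ·: NN|Nn
N/I-2 un ·: NN|Nn
N/II-1 un I-1×I-2: NN|Nn
N/II-2 un ·: NN|Nn
N/II-3 un I-1×I-2: NN|Nn
N/II-4 un I-1×I-2: NN|Nn
N/III-1 ? II-1×II-2: NN|Nn|nn
⇒ N over [I-1,I-2,II-1,II-2,II-3,II-4,III-1]: 99 consistent

III-1 ∈ {Bb JJ NN, Bb JJ Nn, Bb JJ nn, Bb Jj NN, Bb Jj Nn, Bb Jj nn, Bb jj NN, Bb jj Nn, Bb jj nn}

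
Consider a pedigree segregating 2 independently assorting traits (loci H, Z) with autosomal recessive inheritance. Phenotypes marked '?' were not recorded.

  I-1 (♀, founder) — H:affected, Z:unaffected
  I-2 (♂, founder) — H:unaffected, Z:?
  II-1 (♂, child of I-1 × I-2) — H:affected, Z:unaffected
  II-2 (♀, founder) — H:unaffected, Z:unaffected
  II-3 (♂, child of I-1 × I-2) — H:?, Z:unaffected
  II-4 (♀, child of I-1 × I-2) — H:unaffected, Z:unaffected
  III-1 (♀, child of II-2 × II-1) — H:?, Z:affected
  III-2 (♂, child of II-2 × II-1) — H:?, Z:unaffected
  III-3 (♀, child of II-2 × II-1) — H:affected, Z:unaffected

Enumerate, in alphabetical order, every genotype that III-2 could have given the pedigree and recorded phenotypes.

III-2 ∈ {Hh ZZ, Hh Zz, hh ZZ, hh Zz}

H/I-1 aff ·: hh
H/I-2 un ·: Hh
H/II-1 aff I-1×I-2: hh
H/II-2 un ·: Hh
H/II-3 ? I-1×I-2: Hh|hh
H/II-4 un I-1×I-2: Hh
H/III-1 ? II-2×II-1: Hh|hh
H/III-2 ? II-2×II-1: Hh|hh
H/III-3 aff II-2×II-1: hh
⇒ H over [I-1,I-2,II-1,II-2,II-3,II-4,III-1,III-2,III-3]: 8 consistent
Z/I-1 un ·: ZZ|Zz
Z/I-2 ? ·: ZZ|Zz|zz
Z/II-1 un I-1×I-2: Zz
Z/II-2 un ·: Zz
Z/II-3 un I-1×I-2: ZZ|Zz
Z/II-4 un I-1×I-2: ZZ|Zz
Z/III-1 aff II-2×II-1: zz
Z/III-2 un II-2×II-1: ZZ|Zz
Z/III-3 un II-2×II-1: ZZ|Zz
⇒ Z over [I-1,I-2,II-1,II-2,II-3,II-4,III-1,III-2,III-3]: 56 consistent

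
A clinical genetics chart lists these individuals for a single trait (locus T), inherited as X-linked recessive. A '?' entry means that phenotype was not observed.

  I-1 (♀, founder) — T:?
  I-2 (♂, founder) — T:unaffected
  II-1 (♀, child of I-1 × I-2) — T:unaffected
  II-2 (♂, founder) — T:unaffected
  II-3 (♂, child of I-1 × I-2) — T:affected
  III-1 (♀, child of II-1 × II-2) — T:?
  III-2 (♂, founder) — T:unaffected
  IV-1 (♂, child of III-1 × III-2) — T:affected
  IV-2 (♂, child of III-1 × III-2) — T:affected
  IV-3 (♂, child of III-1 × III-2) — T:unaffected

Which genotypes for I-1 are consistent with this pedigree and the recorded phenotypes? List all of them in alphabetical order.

T/I-1 ? ·: X^TX^t|X^tX^t
T/I-2 un ·: X^TY
T/II-1 un I-1×I-2: X^TX^t
T/II-2 un ·: X^TY
T/II-3 aff I-1×I-2: X^tY
T/III-1 ? II-1×II-2: X^TX^t
T/III-2 un ·: X^TY
T/IV-1 aff III-1×III-2: X^tY
T/IV-2 aff III-1×III-2: X^tY
T/IV-3 un III-1×III-2: X^TY
⇒ T over [I-1,I-2,II-1,II-2,II-3,III-1,III-2,IV-1,IV-2,IV-3]: 2 consistent

I-1 ∈ {X^TX^t, X^tX^t}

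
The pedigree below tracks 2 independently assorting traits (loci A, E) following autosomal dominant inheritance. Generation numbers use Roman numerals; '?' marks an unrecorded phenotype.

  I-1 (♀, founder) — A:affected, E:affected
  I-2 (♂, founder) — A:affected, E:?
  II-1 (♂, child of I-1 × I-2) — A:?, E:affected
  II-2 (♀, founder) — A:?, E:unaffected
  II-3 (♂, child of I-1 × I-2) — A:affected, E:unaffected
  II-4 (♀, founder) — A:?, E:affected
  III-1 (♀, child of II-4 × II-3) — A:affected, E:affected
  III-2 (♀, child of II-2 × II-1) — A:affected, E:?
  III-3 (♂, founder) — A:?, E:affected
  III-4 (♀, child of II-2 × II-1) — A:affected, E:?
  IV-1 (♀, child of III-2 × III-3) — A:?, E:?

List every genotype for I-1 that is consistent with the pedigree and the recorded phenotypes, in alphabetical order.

I-1 ∈ {AA Ee, Aa Ee}

A/I-1 aff ·: Aa|AA
A/I-2 aff ·: Aa|AA
A/II-1 ? I-1×I-2: aa|Aa|AA
A/II-2 ? ·: aa|Aa|AA
A/II-3 aff I-1×I-2: Aa|AA
A/II-4 ? ·: aa|Aa|AA
A/III-1 aff II-4×II-3: Aa|AA
A/III-2 aff II-2×II-1: Aa|AA
A/III-3 ? ·: aa|Aa|AA
A/III-4 aff II-2×II-1: Aa|AA
A/IV-1 ? III-2×III-3: aa|Aa|AA
⇒ A over [I-1,I-2,II-1,II-2,II-3,II-4,III-1,III-2,III-3,III-4,IV-1]: 2526 consistent
E/I-1 aff ·: Ee
E/I-2 ? ·: ee|Ee
E/II-1 aff I-1×I-2: Ee|EE
E/II-2 un ·: ee
E/II-3 un I-1×I-2: ee
E/II-4 aff ·: Ee|EE
E/III-1 aff II-4×II-3: Ee
E/III-2 ? II-2×II-1: ee|Ee
E/III-3 aff ·: Ee|EE
E/III-4 ? II-2×II-1: ee|Ee
E/IV-1 ? III-2×III-3: ee|Ee|EE
⇒ E over [I-1,I-2,II-1,II-2,II-3,II-4,III-1,III-2,III-3,III-4,IV-1]: 74 consistent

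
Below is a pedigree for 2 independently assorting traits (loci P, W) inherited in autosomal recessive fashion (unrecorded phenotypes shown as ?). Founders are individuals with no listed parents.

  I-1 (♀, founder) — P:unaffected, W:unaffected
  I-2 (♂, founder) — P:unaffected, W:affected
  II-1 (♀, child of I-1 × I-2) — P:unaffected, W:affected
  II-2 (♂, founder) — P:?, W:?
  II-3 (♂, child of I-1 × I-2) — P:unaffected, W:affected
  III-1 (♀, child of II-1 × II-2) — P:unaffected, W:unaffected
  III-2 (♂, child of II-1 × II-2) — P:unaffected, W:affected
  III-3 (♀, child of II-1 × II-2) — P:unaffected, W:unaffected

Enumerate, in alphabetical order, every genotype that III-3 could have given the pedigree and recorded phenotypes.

III-3 ∈ {PP Ww, Pp Ww}

P/I-1 un ·: PP|Pp
P/I-2 un ·: PP|Pp
P/II-1 un I-1×I-2: PP|Pp
P/II-2 ? ·: PP|Pp|pp
P/II-3 un I-1×I-2: PP|Pp
P/III-1 un II-1×II-2: PP|Pp
P/III-2 un II-1×II-2: PP|Pp
P/III-3 un II-1×II-2: PP|Pp
⇒ P over [I-1,I-2,II-1,II-2,II-3,III-1,III-2,III-3]: 172 consistent
W/I-1 un ·: Ww
W/I-2 aff ·: ww
W/II-1 aff I-1×I-2: ww
W/II-2 ? ·: Ww
W/II-3 aff I-1×I-2: ww
W/III-1 un II-1×II-2: Ww
W/III-2 aff II-1×II-2: ww
W/III-3 un II-1×II-2: Ww
⇒ W over [I-1,I-2,II-1,II-2,II-3,III-1,III-2,III-3]: 1 consistent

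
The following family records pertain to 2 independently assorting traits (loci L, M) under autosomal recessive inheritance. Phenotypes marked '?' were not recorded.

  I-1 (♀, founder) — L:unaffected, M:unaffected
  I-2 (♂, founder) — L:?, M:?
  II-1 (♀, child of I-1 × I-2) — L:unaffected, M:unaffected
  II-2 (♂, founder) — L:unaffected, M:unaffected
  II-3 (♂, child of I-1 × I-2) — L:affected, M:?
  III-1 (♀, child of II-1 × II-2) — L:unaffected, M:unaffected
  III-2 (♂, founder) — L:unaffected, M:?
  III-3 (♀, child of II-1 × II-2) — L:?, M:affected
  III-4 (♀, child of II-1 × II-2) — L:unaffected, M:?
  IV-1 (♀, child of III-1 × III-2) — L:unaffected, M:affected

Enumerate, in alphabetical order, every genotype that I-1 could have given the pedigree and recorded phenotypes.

L/I-1 un ·: Ll
L/I-2 ? ·: Ll|ll
L/II-1 un I-1×I-2: LL|Ll
L/II-2 un ·: LL|Ll
L/II-3 aff I-1×I-2: ll
L/III-1 un II-1×II-2: LL|Ll
L/III-2 un ·: LL|Ll
L/III-3 ? II-1×II-2: LL|Ll|ll
L/III-4 un II-1×II-2: LL|Ll
L/IV-1 un III-1×III-2: LL|Ll
⇒ L over [I-1,I-2,II-1,II-2,II-3,III-1,III-2,III-3,III-4,IV-1]: 171 consistent
M/I-1 un ·: MM|Mm
M/I-2 ? ·: MM|Mm|mm
M/II-1 un I-1×I-2: Mm
M/II-2 un ·: Mm
M/II-3 ? I-1×I-2: MM|Mm|mm
M/III-1 un II-1×II-2: Mm
M/III-2 ? ·: Mm|mm
M/III-3 aff II-1×II-2: mm
M/III-4 ? II-1×II-2: MM|Mm|mm
M/IV-1 aff III-1×III-2: mm
⇒ M over [I-1,I-2,II-1,II-2,II-3,III-1,III-2,III-3,III-4,IV-1]: 60 consistent

I-1 ∈ {Ll MM, Ll Mm}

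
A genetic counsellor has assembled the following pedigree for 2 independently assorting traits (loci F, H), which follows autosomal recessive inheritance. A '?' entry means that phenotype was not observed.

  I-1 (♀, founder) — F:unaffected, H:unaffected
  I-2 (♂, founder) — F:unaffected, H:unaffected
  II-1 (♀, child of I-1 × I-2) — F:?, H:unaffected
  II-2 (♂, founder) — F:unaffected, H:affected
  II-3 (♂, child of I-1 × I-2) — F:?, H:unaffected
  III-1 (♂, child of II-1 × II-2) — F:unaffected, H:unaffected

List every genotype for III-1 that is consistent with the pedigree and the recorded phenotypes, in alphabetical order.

III-1 ∈ {FF Hh, Ff Hh}

F/I-1 un ·: FF|Ff
F/I-2 un ·: FF|Ff
F/II-1 ? I-1×I-2: FF|Ff|ff
F/II-2 un ·: FF|Ff
F/II-3 ? I-1×I-2: FF|Ff|ff
F/III-1 un II-1×II-2: FF|Ff
⇒ F over [I-1,I-2,II-1,II-2,II-3,III-1]: 58 consistent
H/I-1 un ·: HH|Hh
H/I-2 un ·: HH|Hh
H/II-1 un I-1×I-2: HH|Hh
H/II-2 aff ·: hh
H/II-3 un I-1×I-2: HH|Hh
H/III-1 un II-1×II-2: Hh
⇒ H over [I-1,I-2,II-1,II-2,II-3,III-1]: 13 consistent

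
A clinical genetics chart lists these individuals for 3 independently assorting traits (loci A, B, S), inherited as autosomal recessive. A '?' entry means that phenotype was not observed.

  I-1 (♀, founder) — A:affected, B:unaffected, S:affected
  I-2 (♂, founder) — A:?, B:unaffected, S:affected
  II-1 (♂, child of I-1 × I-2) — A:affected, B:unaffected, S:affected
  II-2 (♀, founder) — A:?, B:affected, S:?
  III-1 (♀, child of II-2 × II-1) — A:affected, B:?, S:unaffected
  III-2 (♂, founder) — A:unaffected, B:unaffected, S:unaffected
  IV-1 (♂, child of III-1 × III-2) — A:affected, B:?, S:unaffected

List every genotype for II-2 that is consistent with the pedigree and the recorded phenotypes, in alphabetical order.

A/I-1 aff ·: aa
A/I-2 ? ·: Aa|aa
A/II-1 aff I-1×I-2: aa
A/II-2 ? ·: Aa|aa
A/III-1 aff II-2×II-1: aa
A/III-2 un ·: Aa
A/IV-1 aff III-1×III-2: aa
⇒ A over [I-1,I-2,II-1,II-2,III-1,III-2,IV-1]: 4 consistent
B/I-1 un ·: BB|Bb
B/I-2 un ·: BB|Bb
B/II-1 un I-1×I-2: BB|Bb
B/II-2 aff ·: bb
B/III-1 ? II-2×II-1: Bb|bb
B/III-2 un ·: BB|Bb
B/IV-1 ? III-1×III-2: BB|Bb|bb
⇒ B over [I-1,I-2,II-1,II-2,III-1,III-2,IV-1]: 44 consistent
S/I-1 aff ·: ss
S/I-2 aff ·: ss
S/II-1 aff I-1×I-2: ss
S/II-2 ? ·: SS|Ss
S/III-1 un II-2×II-1: Ss
S/III-2 un ·: SS|Ss
S/IV-1 un III-1×III-2: SS|Ss
⇒ S over [I-1,I-2,II-1,II-2,III-1,III-2,IV-1]: 8 consistent

II-2 ∈ {Aa bb SS, Aa bb Ss, aa bb SS, aa bb Ss}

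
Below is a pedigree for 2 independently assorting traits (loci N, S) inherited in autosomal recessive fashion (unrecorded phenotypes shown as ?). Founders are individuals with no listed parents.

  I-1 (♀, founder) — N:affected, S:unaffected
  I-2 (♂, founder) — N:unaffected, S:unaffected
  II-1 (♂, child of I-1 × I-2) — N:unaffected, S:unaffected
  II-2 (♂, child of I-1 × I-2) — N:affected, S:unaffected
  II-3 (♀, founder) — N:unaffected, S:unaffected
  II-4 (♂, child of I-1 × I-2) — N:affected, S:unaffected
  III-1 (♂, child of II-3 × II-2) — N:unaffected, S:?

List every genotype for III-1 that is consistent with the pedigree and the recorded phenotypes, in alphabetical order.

N/I-1 aff ·: nn
N/I-2 un ·: Nn
N/II-1 un I-1×I-2: Nn
N/II-2 aff I-1×I-2: nn
N/II-3 un ·: NN|Nn
N/II-4 aff I-1×I-2: nn
N/III-1 un II-3×II-2: Nn
⇒ N over [I-1,I-2,II-1,II-2,II-3,II-4,III-1]: 2 consistent
S/I-1 un ·: SS|Ss
S/I-2 un ·: SS|Ss
S/II-1 un I-1×I-2: SS|Ss
S/II-2 un I-1×I-2: SS|Ss
S/II-3 un ·: SS|Ss
S/II-4 un I-1×I-2: SS|Ss
S/III-1 ? II-3×II-2: SS|Ss|ss
⇒ S over [I-1,I-2,II-1,II-2,II-3,II-4,III-1]: 99 consistent

III-1 ∈ {Nn SS, Nn Ss, Nn ss}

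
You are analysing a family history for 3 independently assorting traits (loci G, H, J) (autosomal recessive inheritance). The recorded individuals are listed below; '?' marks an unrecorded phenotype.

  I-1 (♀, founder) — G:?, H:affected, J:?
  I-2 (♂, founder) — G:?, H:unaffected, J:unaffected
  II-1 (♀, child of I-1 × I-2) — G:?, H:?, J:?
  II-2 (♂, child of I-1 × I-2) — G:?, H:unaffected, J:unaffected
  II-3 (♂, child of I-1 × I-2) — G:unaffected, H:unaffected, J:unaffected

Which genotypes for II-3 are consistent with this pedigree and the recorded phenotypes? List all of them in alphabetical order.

G/I-1 ? ·: GG|Gg|gg
G/I-2 ? ·: GG|Gg|gg
G/II-1 ? I-1×I-2: GG|Gg|gg
G/II-2 ? I-1×I-2: GG|Gg|gg
G/II-3 un I-1×I-2: GG|Gg
⇒ G over [I-1,I-2,II-1,II-2,II-3]: 45 consistent
H/I-1 aff ·: hh
H/I-2 un ·: HH|Hh
H/II-1 ? I-1×I-2: Hh|hh
H/II-2 un I-1×I-2: Hh
H/II-3 un I-1×I-2: Hh
⇒ H over [I-1,I-2,II-1,II-2,II-3]: 3 consistent
J/I-1 ? ·: JJ|Jj|jj
J/I-2 un ·: JJ|Jj
J/II-1 ? I-1×I-2: JJ|Jj|jj
J/II-2 un I-1×I-2: JJ|Jj
J/II-3 un I-1×I-2: JJ|Jj
⇒ J over [I-1,I-2,II-1,II-2,II-3]: 32 consistent

II-3 ∈ {GG Hh JJ, GG Hh Jj, Gg Hh JJ, Gg Hh Jj}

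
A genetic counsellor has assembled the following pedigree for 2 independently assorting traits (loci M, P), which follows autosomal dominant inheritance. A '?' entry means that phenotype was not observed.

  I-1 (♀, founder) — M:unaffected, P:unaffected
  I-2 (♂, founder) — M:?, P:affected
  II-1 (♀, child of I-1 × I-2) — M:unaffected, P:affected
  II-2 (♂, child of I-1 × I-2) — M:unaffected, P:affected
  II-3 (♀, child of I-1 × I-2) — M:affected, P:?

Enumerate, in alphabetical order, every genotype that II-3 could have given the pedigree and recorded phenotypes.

M/I-1 un ·: mm
M/I-2 ? ·: Mm
M/II-1 un I-1×I-2: mm
M/II-2 un I-1×I-2: mm
M/II-3 aff I-1×I-2: Mm
⇒ M over [I-1,I-2,II-1,II-2,II-3]: 1 consistent
P/I-1 un ·: pp
P/I-2 aff ·: Pp|PP
P/II-1 aff I-1×I-2: Pp
P/II-2 aff I-1×I-2: Pp
P/II-3 ? I-1×I-2: pp|Pp
⇒ P over [I-1,I-2,II-1,II-2,II-3]: 3 consistent

II-3 ∈ {Mm Pp, Mm pp}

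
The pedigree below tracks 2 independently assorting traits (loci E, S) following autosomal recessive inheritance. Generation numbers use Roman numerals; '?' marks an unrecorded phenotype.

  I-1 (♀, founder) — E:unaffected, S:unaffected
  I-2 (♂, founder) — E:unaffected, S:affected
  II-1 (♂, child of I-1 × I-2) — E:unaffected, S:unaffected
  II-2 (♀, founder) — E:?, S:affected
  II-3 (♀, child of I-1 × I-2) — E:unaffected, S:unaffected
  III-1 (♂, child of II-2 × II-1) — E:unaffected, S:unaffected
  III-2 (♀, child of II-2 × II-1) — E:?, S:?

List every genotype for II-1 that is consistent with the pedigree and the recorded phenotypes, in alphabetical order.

II-1 ∈ {EE Ss, Ee Ss}

E/I-1 un ·: EE|Ee
E/I-2 un ·: EE|Ee
E/II-1 un I-1×I-2: EE|Ee
E/II-2 ? ·: EE|Ee|ee
E/II-3 un I-1×I-2: EE|Ee
E/III-1 un II-2×II-1: EE|Ee
E/III-2 ? II-2×II-1: EE|Ee|ee
⇒ E over [I-1,I-2,II-1,II-2,II-3,III-1,III-2]: 114 consistent
S/I-1 un ·: SS|Ss
S/I-2 aff ·: ss
S/II-1 un I-1×I-2: Ss
S/II-2 aff ·: ss
S/II-3 un I-1×I-2: Ss
S/III-1 un II-2×II-1: Ss
S/III-2 ? II-2×II-1: Ss|ss
⇒ S over [I-1,I-2,II-1,II-2,II-3,III-1,III-2]: 4 consistent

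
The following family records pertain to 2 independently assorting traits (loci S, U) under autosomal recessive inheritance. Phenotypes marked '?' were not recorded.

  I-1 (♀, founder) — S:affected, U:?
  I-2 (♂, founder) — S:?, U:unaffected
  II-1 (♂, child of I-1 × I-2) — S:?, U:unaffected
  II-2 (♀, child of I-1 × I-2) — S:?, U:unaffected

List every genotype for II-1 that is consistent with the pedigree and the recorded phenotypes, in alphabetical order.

S/I-1 aff ·: ss
S/I-2 ? ·: SS|Ss|ss
S/II-1 ? I-1×I-2: Ss|ss
S/II-2 ? I-1×I-2: Ss|ss
⇒ S over [I-1,I-2,II-1,II-2]: 6 consistent
U/I-1 ? ·: UU|Uu|uu
U/I-2 un ·: UU|Uu
U/II-1 un I-1×I-2: UU|Uu
U/II-2 un I-1×I-2: UU|Uu
⇒ U over [I-1,I-2,II-1,II-2]: 15 consistent

II-1 ∈ {Ss UU, Ss Uu, ss UU, ss Uu}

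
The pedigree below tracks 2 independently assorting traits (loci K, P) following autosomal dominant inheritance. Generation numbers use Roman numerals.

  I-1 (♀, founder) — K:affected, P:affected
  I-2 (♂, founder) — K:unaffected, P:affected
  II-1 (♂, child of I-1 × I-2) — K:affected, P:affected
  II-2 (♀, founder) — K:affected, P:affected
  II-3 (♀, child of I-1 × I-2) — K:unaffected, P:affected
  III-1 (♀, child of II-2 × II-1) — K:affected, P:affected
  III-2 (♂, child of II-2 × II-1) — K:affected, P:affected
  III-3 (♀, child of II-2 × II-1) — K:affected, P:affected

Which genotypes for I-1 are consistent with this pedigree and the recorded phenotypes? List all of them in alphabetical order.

I-1 ∈ {Kk PP, Kk Pp}

K/I-1 aff ·: Kk
K/I-2 un ·: kk
K/II-1 aff I-1×I-2: Kk
K/II-2 aff ·: Kk|KK
K/II-3 un I-1×I-2: kk
K/III-1 aff II-2×II-1: Kk|KK
K/III-2 aff II-2×II-1: Kk|KK
K/III-3 aff II-2×II-1: Kk|KK
⇒ K over [I-1,I-2,II-1,II-2,II-3,III-1,III-2,III-3]: 16 consistent
P/I-1 aff ·: Pp|PP
P/I-2 aff ·: Pp|PP
P/II-1 aff I-1×I-2: Pp|PP
P/II-2 aff ·: Pp|PP
P/II-3 aff I-1×I-2: Pp|PP
P/III-1 aff II-2×II-1: Pp|PP
P/III-2 aff II-2×II-1: Pp|PP
P/III-3 aff II-2×II-1: Pp|PP
⇒ P over [I-1,I-2,II-1,II-2,II-3,III-1,III-2,III-3]: 159 consistent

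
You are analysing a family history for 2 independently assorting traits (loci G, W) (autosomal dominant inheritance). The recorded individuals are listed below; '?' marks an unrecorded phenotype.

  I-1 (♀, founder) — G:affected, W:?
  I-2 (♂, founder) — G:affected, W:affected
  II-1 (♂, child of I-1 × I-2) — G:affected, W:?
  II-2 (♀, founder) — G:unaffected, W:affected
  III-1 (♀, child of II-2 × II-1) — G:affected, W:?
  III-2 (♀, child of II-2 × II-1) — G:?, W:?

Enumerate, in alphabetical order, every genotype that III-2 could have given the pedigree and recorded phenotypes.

G/I-1 aff ·: Gg|GG
G/I-2 aff ·: Gg|GG
G/II-1 aff I-1×I-2: Gg|GG
G/II-2 un ·: gg
G/III-1 aff II-2×II-1: Gg
G/III-2 ? II-2×II-1: gg|Gg
⇒ G over [I-1,I-2,II-1,II-2,III-1,III-2]: 10 consistent
W/I-1 ? ·: ww|Ww|WW
W/I-2 aff ·: Ww|WW
W/II-1 ? I-1×I-2: ww|Ww|WW
W/II-2 aff ·: Ww|WW
W/III-1 ? II-2×II-1: ww|Ww|WW
W/III-2 ? II-2×II-1: ww|Ww|WW
⇒ W over [I-1,I-2,II-1,II-2,III-1,III-2]: 95 consistent

III-2 ∈ {Gg WW, Gg Ww, Gg ww, gg WW, gg Ww, gg ww}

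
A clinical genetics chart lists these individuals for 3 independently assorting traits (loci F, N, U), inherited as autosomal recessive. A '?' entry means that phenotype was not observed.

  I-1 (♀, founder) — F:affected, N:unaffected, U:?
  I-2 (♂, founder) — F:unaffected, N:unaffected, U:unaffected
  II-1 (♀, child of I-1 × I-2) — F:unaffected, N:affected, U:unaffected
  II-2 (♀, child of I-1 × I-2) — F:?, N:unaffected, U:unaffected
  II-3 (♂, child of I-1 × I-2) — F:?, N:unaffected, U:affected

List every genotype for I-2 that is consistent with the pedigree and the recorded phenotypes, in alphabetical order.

F/I-1 aff ·: ff
F/I-2 un ·: FF|Ff
F/II-1 un I-1×I-2: Ff
F/II-2 ? I-1×I-2: Ff|ff
F/II-3 ? I-1×I-2: Ff|ff
⇒ F over [I-1,I-2,II-1,II-2,II-3]: 5 consistent
N/I-1 un ·: Nn
N/I-2 un ·: Nn
N/II-1 aff I-1×I-2: nn
N/II-2 un I-1×I-2: NN|Nn
N/II-3 un I-1×I-2: NN|Nn
⇒ N over [I-1,I-2,II-1,II-2,II-3]: 4 consistent
U/I-1 ? ·: Uu|uu
U/I-2 un ·: Uu
U/II-1 un I-1×I-2: UU|Uu
U/II-2 un I-1×I-2: UU|Uu
U/II-3 aff I-1×I-2: uu
⇒ U over [I-1,I-2,II-1,II-2,II-3]: 5 consistent

I-2 ∈ {FF Nn Uu, Ff Nn Uu}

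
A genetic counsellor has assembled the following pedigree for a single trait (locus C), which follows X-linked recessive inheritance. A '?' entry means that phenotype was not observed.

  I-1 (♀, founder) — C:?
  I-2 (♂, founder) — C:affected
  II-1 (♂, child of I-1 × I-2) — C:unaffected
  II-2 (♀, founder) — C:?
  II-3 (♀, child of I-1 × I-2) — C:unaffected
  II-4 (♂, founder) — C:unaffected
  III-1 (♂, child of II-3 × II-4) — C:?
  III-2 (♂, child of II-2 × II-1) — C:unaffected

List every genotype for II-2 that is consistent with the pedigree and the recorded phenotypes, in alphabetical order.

C/I-1 ? ·: X^CX^C|X^CX^c
C/I-2 aff ·: X^cY
C/II-1 un I-1×I-2: X^CY
C/II-2 ? ·: X^CX^C|X^CX^c
C/II-3 un I-1×I-2: X^CX^c
C/II-4 un ·: X^CY
C/III-1 ? II-3×II-4: X^CY|X^cY
C/III-2 un II-2×II-1: X^CY
⇒ C over [I-1,I-2,II-1,II-2,II-3,II-4,III-1,III-2]: 8 consistent

II-2 ∈ {X^CX^C, X^CX^c}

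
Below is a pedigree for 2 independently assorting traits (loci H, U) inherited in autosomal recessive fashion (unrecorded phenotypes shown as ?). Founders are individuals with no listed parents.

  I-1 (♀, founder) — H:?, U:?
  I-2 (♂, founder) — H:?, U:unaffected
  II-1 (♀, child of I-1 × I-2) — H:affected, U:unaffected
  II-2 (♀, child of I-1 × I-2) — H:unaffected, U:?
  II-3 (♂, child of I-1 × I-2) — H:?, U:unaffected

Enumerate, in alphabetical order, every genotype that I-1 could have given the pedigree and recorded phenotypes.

H/I-1 ? ·: Hh|hh
H/I-2 ? ·: Hh|hh
H/II-1 aff I-1×I-2: hh
H/II-2 un I-1×I-2: HH|Hh
H/II-3 ? I-1×I-2: HH|Hh|hh
⇒ H over [I-1,I-2,II-1,II-2,II-3]: 10 consistent
U/I-1 ? ·: UU|Uu|uu
U/I-2 un ·: UU|Uu
U/II-1 un I-1×I-2: UU|Uu
U/II-2 ? I-1×I-2: UU|Uu|uu
U/II-3 un I-1×I-2: UU|Uu
⇒ U over [I-1,I-2,II-1,II-2,II-3]: 32 consistent

I-1 ∈ {Hh UU, Hh Uu, Hh uu, hh UU, hh Uu, hh uu}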